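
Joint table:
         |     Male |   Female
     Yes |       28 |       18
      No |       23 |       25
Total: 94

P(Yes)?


P(Yes) = (28+18)/94 = 46/94 = 23/47

P(Yes) = 23/47 ≈ 48.94%


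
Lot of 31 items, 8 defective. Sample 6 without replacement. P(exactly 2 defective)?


Hypergeometric: C(8,2)×C(23,4)/C(31,6)
= 28×8855/736281 = 35420/105183

P(X=2) = 35420/105183 ≈ 33.67%


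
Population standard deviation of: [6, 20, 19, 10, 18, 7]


Mean = 80/6 = 40/3
  (6-40/3)²=484/9
  (20-40/3)²=400/9
  (19-40/3)²=289/9
  (10-40/3)²=100/9
  (18-40/3)²=196/9
  (7-40/3)²=361/9
Σ(x-μ)² = 610/3
σ² = (610/3)/6 = 305/9

σ = √(305/9) ≈ 5.8214


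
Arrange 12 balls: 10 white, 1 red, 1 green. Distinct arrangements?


12!/(10!×1!×1!) = 132

132


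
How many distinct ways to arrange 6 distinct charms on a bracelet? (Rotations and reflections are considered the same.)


Free circular arrangements: rotations and reflections both identified.
(n-1)!/2 = 5!/2 = 120/2 = 60

60


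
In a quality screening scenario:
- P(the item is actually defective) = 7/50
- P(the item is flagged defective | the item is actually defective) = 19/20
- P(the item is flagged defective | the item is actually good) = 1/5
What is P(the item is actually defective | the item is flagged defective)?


Using Bayes' theorem:
P(A|B) = P(B|A)·P(A) / P(B)

P(the item is flagged defective) = 19/20 × 7/50 + 1/5 × 43/50
= 133/1000 + 43/250 = 61/200

P(the item is actually defective|the item is flagged defective) = (133/1000) / (61/200) = 133/305

P(the item is actually defective|the item is flagged defective) = 133/305 ≈ 43.61%


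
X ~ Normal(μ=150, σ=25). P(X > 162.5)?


z = (162.5-150)/25 = 0.5
P(X > 162.5) = 1 - P(Z ≤ 0.5) = 1 - 0.6915 = 0.3085

P(X > 162.5) ≈ 0.3085


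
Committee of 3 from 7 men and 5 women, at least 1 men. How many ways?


Count by #men:
  1M,2W: C(7,1)×C(5,2)=70
  2M,1W: C(7,2)×C(5,1)=105
  3M,0W: C(7,3)×C(5,0)=35
Total = 210

210


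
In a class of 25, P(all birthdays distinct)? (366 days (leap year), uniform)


P(all different) = Π(366-i)/366 for i=0..24
= (366/366)×(365/366)×...×(342/366)
= 0.432316

P ≈ 0.4323 ≈ 43.23%


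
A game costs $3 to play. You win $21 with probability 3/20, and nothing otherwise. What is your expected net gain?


E[gain] = (21-3)×3/20 + (-3)×17/20
= 27/10 - 51/20 = 3/20

Expected net gain = $3/20 ≈ $0.15


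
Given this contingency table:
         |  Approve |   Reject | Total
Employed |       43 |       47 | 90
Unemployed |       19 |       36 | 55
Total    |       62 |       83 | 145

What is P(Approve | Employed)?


P(Approve | Employed) = 43/(43+47) = 43/90

P(Approve|Employed) = 43/90 ≈ 47.78%


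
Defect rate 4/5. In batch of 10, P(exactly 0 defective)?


Binomial: P(X=0) = C(10,0)×p^0×(1-p)^10
= 1 × 1 × 1/9765625 = 1/9765625

P(X=0) = 1/9765625 ≈ 0.00%


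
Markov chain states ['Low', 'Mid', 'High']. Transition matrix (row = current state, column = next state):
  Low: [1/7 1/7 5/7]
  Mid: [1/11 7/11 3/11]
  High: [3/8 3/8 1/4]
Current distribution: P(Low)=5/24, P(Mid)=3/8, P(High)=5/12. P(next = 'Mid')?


P(next=Mid) = Σᵢ P(now=i)×P(i→Mid)
= 5/24×1/7 + 3/8×7/11 + 5/12×3/8
= 5/168 + 21/88 + 5/32 = 3139/7392

P = 3139/7392 ≈ 0.4246


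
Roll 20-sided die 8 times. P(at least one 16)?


P(no 16)^8 = (19/20)^8 = 16983563041/25600000000
P(≥1) = 1 - 16983563041/25600000000 = 8616436959/25600000000

P = 8616436959/25600000000 ≈ 33.66%


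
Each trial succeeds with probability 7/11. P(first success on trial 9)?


Geometric: P(X=9) = (1-p)^(k-1)×p = (4/11)^8×7/11 = 458752/2357947691

P(X=9) = 458752/2357947691 ≈ 0.02%


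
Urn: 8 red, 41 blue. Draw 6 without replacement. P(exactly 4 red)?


Hypergeometric: C(8,4)×C(41,2)/C(49,6)
= 70×820/13983816 = 1025/249711

P(X=4) = 1025/249711 ≈ 0.41%


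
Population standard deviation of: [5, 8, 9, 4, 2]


Mean = 28/5
  (5-28/5)²=9/25
  (8-28/5)²=144/25
  (9-28/5)²=289/25
  (4-28/5)²=64/25
  (2-28/5)²=324/25
Σ(x-μ)² = 166/5
σ² = (166/5)/5 = 166/25

σ = √(166/25) ≈ 2.5768


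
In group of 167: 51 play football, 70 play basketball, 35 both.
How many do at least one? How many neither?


|A∪B| = 51+70-35 = 86
Neither = 167-86 = 81

At least one: 86; Neither: 81


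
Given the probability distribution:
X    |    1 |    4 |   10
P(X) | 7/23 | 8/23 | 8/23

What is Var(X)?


E[X] = 119/23
E[X²] = 935/23
Var(X) = E[X²] - (E[X])² = 935/23 - 14161/529 = 7344/529

Var(X) = 7344/529 ≈ 13.8828


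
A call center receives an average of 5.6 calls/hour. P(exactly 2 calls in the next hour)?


Poisson(λ=5.6): P(X=2) = e^(-λ)×λ^k/k!
= e^(-5.6) × 5.6^2 / 2!
≈ 0.003697863716 × 31.36 / 2 ≈ 0.057983

P(X=2) ≈ 0.057983 ≈ 5.80%


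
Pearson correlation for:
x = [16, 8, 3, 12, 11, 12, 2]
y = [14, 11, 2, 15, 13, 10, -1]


n=7, Σx=64, Σy=64, Σxy=759, Σx²=742, Σy²=816
r = (7×759 - 64×64)/√((7×742 - 64²)(7×816 - 64²))
= 1217/√(1098×1616) = 1217/√1774368 ≈ 1217/1332.0541 ≈ 0.9136

r ≈ 0.9136


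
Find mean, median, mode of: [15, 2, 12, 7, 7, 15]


Sorted: [2, 7, 7, 12, 15, 15]
Mean = 58/6 = 29/3
Median = 19/2
Freq: {15: 2, 2: 1, 12: 1, 7: 2}
Mode: [7, 15]

Mean=29/3, Median=19/2, Mode=[7, 15]


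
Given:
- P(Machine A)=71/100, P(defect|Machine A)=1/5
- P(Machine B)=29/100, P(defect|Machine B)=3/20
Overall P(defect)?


P(B) = Σ P(B|Aᵢ)×P(Aᵢ)
  1/5×71/100 = 71/500
  3/20×29/100 = 87/2000
Sum = 371/2000

P(defect) = 371/2000 ≈ 18.55%


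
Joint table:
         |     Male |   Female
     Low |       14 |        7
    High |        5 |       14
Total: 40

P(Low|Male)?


P(Low|Male) = 14/(14+5) = 14/19

P = 14/19 ≈ 73.68%


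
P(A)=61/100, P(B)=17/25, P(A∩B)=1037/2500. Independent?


P(A)×P(B) = 1037/2500
P(A∩B) = 1037/2500
Equal ✓ → Independent

Yes, independent


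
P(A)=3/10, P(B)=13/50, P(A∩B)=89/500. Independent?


P(A)×P(B) = 39/500
P(A∩B) = 89/500
Not equal → NOT independent

No, not independent


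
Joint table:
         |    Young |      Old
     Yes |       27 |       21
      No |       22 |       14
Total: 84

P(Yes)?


P(Yes) = (27+21)/84 = 48/84 = 4/7

P(Yes) = 4/7 ≈ 57.14%


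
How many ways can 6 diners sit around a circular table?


Circular arrangements of 6 distinct objects: fix one position to break rotational symmetry.
(n-1)! = 5! = 120

120


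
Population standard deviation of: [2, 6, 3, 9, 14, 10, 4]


Mean = 48/7
  (2-48/7)²=1156/49
  (6-48/7)²=36/49
  (3-48/7)²=729/49
  (9-48/7)²=225/49
  (14-48/7)²=2500/49
  (10-48/7)²=484/49
  (4-48/7)²=400/49
Σ(x-μ)² = 790/7
σ² = (790/7)/7 = 790/49

σ = √(790/49) ≈ 4.0153


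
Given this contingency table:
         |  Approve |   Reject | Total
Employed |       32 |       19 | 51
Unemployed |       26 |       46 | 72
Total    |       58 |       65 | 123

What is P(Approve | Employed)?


P(Approve | Employed) = 32/(32+19) = 32/51

P(Approve|Employed) = 32/51 ≈ 62.75%


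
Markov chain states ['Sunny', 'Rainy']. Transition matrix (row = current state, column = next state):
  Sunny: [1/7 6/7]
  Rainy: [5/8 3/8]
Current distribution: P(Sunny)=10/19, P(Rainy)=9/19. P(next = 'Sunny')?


P(next=Sunny) = Σᵢ P(now=i)×P(i→Sunny)
= 10/19×1/7 + 9/19×5/8
= 10/133 + 45/152 = 395/1064

P = 395/1064 ≈ 0.3712


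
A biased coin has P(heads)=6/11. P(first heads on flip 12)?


Geometric: P(X=12) = (1-p)^(k-1)×p = (5/11)^11×6/11 = 292968750/3138428376721

P(X=12) = 292968750/3138428376721 ≈ 0.01%


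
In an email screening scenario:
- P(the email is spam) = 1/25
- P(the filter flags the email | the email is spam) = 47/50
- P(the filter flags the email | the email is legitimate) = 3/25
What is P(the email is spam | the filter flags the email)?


Using Bayes' theorem:
P(A|B) = P(B|A)·P(A) / P(B)

P(the filter flags the email) = 47/50 × 1/25 + 3/25 × 24/25
= 47/1250 + 72/625 = 191/1250

P(the email is spam|the filter flags the email) = (47/1250) / (191/1250) = 47/191

P(the email is spam|the filter flags the email) = 47/191 ≈ 24.61%


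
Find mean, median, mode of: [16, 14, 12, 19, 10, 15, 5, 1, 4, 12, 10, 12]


Sorted: [1, 4, 5, 10, 10, 12, 12, 12, 14, 15, 16, 19]
Mean = 130/12 = 65/6
Median = 12
Freq: {16: 1, 14: 1, 12: 3, 19: 1, 10: 2, 15: 1, 5: 1, 1: 1, 4: 1}
Mode: [12]

Mean=65/6, Median=12, Mode=12


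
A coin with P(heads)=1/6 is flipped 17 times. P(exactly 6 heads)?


Binomial: P(X=6) = C(17,6)×p^6×(1-p)^11
= 12376 × 1/46656 × 48828125/362797056 = 75537109375/2115832430592

P(X=6) = 75537109375/2115832430592 ≈ 3.57%


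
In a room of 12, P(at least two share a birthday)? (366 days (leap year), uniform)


P(all different) = Π(366-i)/366 for i=0..11
= 0.833396
P(match) = 1 - 0.833396 = 0.166604

P ≈ 0.1666 ≈ 16.66%


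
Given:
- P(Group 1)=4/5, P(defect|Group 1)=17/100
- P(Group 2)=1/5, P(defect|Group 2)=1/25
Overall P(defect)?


P(B) = Σ P(B|Aᵢ)×P(Aᵢ)
  17/100×4/5 = 17/125
  1/25×1/5 = 1/125
Sum = 18/125

P(defect) = 18/125 ≈ 14.40%


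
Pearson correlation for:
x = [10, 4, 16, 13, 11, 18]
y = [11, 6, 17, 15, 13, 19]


n=6, Σx=72, Σy=81, Σxy=1086, Σx²=986, Σy²=1201
r = (6×1086 - 72×81)/√((6×986 - 72²)(6×1201 - 81²))
= 684/√(732×645) = 684/√472140 ≈ 684/687.1244 ≈ 0.9955

r ≈ 0.9955


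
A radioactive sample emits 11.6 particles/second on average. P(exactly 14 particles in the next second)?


Poisson(λ=11.6): P(X=14) = e^(-λ)×λ^k/k!
= e^(-11.6) × 11.6^14 / 14!
≈ 9.166087736e-06 × 7.98751798749e+14 / 87178291200 ≈ 0.083982

P(X=14) ≈ 0.083982 ≈ 8.40%


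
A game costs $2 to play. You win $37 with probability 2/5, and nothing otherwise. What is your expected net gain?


E[gain] = (37-2)×2/5 + (-2)×3/5
= 14 - 6/5 = 64/5

Expected net gain = $64/5 ≈ $12.80


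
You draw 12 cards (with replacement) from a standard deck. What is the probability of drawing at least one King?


P(not a King) = 48/52 = 12/13
P(none in 12 draws) = (12/13)^12 = 8916100448256/23298085122481
P(≥1 King) = 1 - 8916100448256/23298085122481 = 14381984674225/23298085122481

P = 14381984674225/23298085122481 ≈ 61.73%


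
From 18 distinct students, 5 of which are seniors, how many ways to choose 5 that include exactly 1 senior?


Choose 1 of the 5 seniors and 4 of the other 13 students:
C(5,1)×C(13,4) = 5×715 = 3575

3575


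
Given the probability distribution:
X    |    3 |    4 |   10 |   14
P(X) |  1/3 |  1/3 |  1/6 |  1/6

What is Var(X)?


E[X] = 19/3
E[X²] = 173/3
Var(X) = E[X²] - (E[X])² = 173/3 - 361/9 = 158/9

Var(X) = 158/9 ≈ 17.5556


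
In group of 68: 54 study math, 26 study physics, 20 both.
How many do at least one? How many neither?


|A∪B| = 54+26-20 = 60
Neither = 68-60 = 8

At least one: 60; Neither: 8


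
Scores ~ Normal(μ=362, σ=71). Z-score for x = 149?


z = (x - μ)/σ = (149 - 362)/71 = -3.0

z = -3.0


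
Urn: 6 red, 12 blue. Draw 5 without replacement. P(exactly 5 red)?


Hypergeometric: C(6,5)×C(12,0)/C(18,5)
= 6×1/8568 = 1/1428

P(X=5) = 1/1428 ≈ 0.07%


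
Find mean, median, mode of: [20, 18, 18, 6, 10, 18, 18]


Sorted: [6, 10, 18, 18, 18, 18, 20]
Mean = 108/7
Median = 18
Freq: {20: 1, 18: 4, 6: 1, 10: 1}
Mode: [18]

Mean=108/7, Median=18, Mode=18


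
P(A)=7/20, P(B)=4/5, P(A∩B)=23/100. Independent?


P(A)×P(B) = 7/25
P(A∩B) = 23/100
Not equal → NOT independent

No, not independent


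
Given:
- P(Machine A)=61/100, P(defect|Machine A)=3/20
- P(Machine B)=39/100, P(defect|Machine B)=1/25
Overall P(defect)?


P(B) = Σ P(B|Aᵢ)×P(Aᵢ)
  3/20×61/100 = 183/2000
  1/25×39/100 = 39/2500
Sum = 1071/10000

P(defect) = 1071/10000 ≈ 10.71%


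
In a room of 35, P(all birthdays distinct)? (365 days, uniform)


P(all different) = Π(365-i)/365 for i=0..34
= (365/365)×(364/365)×...×(331/365)
= 0.185617

P ≈ 0.1856 ≈ 18.56%


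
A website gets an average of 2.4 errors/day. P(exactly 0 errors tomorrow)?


Poisson(λ=2.4): P(X=0) = e^(-λ)×λ^k/k!
= e^(-2.4) × 2.4^0 / 0!
≈ 0.09071795329 × 1 / 1 ≈ 0.090718

P(X=0) ≈ 0.090718 ≈ 9.07%


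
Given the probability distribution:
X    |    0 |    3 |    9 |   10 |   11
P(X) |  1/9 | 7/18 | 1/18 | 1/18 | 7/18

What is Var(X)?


E[X] = 13/2
E[X²] = 1091/18
Var(X) = E[X²] - (E[X])² = 1091/18 - 169/4 = 661/36

Var(X) = 661/36 ≈ 18.3611


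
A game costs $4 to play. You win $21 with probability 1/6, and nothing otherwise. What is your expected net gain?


E[gain] = (21-4)×1/6 + (-4)×5/6
= 17/6 - 10/3 = -1/2

Expected net gain = $-1/2 ≈ $-0.50


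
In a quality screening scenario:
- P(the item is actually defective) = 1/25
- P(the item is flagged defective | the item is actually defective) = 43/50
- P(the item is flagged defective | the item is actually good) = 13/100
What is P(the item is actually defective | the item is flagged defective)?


Using Bayes' theorem:
P(A|B) = P(B|A)·P(A) / P(B)

P(the item is flagged defective) = 43/50 × 1/25 + 13/100 × 24/25
= 43/1250 + 78/625 = 199/1250

P(the item is actually defective|the item is flagged defective) = (43/1250) / (199/1250) = 43/199

P(the item is actually defective|the item is flagged defective) = 43/199 ≈ 21.61%


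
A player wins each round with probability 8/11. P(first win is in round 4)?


Geometric: P(X=4) = (1-p)^(k-1)×p = (3/11)^3×8/11 = 216/14641

P(X=4) = 216/14641 ≈ 1.48%


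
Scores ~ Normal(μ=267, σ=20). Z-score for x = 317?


z = (x - μ)/σ = (317 - 267)/20 = 2.5

z = 2.5


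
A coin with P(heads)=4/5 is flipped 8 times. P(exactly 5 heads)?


Binomial: P(X=5) = C(8,5)×p^5×(1-p)^3
= 56 × 1024/3125 × 1/125 = 57344/390625

P(X=5) = 57344/390625 ≈ 14.68%


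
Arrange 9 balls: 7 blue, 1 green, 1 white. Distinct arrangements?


9!/(7!×1!×1!) = 72

72


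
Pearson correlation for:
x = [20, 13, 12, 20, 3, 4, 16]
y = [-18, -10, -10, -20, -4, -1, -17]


n=7, Σx=88, Σy=-80, Σxy=-1298, Σx²=1394, Σy²=1230
r = (7×(-1298) - 88×(-80))/√((7×1394 - 88²)(7×1230 - (-80)²))
= -2046/√(2014×2210) = -2046/√4450940 ≈ -2046/2109.7251 ≈ -0.9698

r ≈ -0.9698


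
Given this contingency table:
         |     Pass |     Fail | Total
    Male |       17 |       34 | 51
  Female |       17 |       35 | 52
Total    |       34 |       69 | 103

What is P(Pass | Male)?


P(Pass | Male) = 17/(17+34) = 17/51 = 1/3

P(Pass|Male) = 1/3 ≈ 33.33%


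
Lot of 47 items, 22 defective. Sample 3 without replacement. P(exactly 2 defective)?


Hypergeometric: C(22,2)×C(25,1)/C(47,3)
= 231×25/16215 = 385/1081

P(X=2) = 385/1081 ≈ 35.62%


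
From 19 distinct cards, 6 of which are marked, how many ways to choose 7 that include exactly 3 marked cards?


Choose 3 of the 6 marked cards and 4 of the other 13 cards:
C(6,3)×C(13,4) = 20×715 = 14300

14300


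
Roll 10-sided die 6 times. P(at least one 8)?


P(no 8)^6 = (9/10)^6 = 531441/1000000
P(≥1) = 1 - 531441/1000000 = 468559/1000000

P = 468559/1000000 ≈ 46.86%


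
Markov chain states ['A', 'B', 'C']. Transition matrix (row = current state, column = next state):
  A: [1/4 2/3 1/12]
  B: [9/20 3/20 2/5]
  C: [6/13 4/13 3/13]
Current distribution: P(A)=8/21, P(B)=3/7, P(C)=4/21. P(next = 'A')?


P(next=A) = Σᵢ P(now=i)×P(i→A)
= 8/21×1/4 + 3/7×9/20 + 4/21×6/13
= 2/21 + 27/140 + 8/91 = 2053/5460

P = 2053/5460 ≈ 0.3760


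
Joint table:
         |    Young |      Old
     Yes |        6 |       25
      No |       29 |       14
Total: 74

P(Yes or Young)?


P(Yes∨Young) = P(Yes) + P(Young) - P(Yes∧Young)
= (31 + 35 - 6)/74 = 60/74 = 30/37

P = 30/37 ≈ 81.08%


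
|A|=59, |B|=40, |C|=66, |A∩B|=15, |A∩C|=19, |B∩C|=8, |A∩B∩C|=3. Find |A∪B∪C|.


|A∪B∪C| = 59+40+66-15-19-8+3 = 126

|A∪B∪C| = 126


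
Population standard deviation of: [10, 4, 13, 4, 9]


Mean = 40/5 = 8
  (10-8)²=4
  (4-8)²=16
  (13-8)²=25
  (4-8)²=16
  (9-8)²=1
Σ(x-μ)² = 62
σ² = 62/5

σ = √(62/5) ≈ 3.5214


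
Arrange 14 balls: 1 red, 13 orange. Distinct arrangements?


14!/(1!×13!) = 14

14


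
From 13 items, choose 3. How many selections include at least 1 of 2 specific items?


Complement: C(13,3) - C(11,3) = 286 - 165 = 121

121


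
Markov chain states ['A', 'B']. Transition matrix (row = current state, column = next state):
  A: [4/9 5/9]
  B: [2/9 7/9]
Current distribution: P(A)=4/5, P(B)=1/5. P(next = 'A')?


P(next=A) = Σᵢ P(now=i)×P(i→A)
= 4/5×4/9 + 1/5×2/9
= 16/45 + 2/45 = 2/5

P = 2/5 ≈ 0.4000


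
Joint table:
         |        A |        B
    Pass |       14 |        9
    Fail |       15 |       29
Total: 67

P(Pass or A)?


P(Pass∨A) = P(Pass) + P(A) - P(Pass∧A)
= (23 + 29 - 14)/67 = 38/67

P = 38/67 ≈ 56.72%


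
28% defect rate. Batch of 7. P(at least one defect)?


P(all good) = (18/25)^7 = 612220032/6103515625
P(≥1 defect) = 5491295593/6103515625

P = 5491295593/6103515625 ≈ 89.97%


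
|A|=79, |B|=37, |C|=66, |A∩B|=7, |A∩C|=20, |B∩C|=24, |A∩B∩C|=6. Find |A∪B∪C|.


|A∪B∪C| = 79+37+66-7-20-24+6 = 137

|A∪B∪C| = 137


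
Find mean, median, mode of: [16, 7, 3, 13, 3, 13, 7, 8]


Sorted: [3, 3, 7, 7, 8, 13, 13, 16]
Mean = 70/8 = 35/4
Median = 15/2
Freq: {16: 1, 7: 2, 3: 2, 13: 2, 8: 1}
Mode: [3, 7, 13]

Mean=35/4, Median=15/2, Mode=[3, 7, 13]


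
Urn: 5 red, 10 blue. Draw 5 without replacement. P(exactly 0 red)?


Hypergeometric: C(5,0)×C(10,5)/C(15,5)
= 1×252/3003 = 12/143

P(X=0) = 12/143 ≈ 8.39%


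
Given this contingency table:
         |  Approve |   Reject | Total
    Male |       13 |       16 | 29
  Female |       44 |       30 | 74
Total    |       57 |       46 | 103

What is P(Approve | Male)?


P(Approve | Male) = 13/(13+16) = 13/29

P(Approve|Male) = 13/29 ≈ 44.83%


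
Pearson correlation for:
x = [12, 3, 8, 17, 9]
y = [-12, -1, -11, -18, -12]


n=5, Σx=49, Σy=-54, Σxy=-649, Σx²=587, Σy²=734
r = (5×(-649) - 49×(-54))/√((5×587 - 49²)(5×734 - (-54)²))
= -599/√(534×754) = -599/√402636 ≈ -599/634.5361 ≈ -0.9440

r ≈ -0.9440


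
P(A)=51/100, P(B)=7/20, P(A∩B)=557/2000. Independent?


P(A)×P(B) = 357/2000
P(A∩B) = 557/2000
Not equal → NOT independent

No, not independent


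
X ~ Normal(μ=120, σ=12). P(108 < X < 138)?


z₁=(108-120)/12=-1.0, z₂=(138-120)/12=1.5
P = Φ(1.5) - Φ(-1.0) = 0.933193 - 0.158655 = 0.774538 ≈ 0.7745

P(108 < X < 138) ≈ 0.7745


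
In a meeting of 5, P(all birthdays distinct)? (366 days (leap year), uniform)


P(all different) = Π(366-i)/366 for i=0..4
= (366/366)×(365/366)×...×(362/366)
= 0.972938

P ≈ 0.9729 ≈ 97.29%


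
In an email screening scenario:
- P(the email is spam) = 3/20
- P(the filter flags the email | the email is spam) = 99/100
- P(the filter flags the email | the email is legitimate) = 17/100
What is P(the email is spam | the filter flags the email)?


Using Bayes' theorem:
P(A|B) = P(B|A)·P(A) / P(B)

P(the filter flags the email) = 99/100 × 3/20 + 17/100 × 17/20
= 297/2000 + 289/2000 = 293/1000

P(the email is spam|the filter flags the email) = (297/2000) / (293/1000) = 297/586

P(the email is spam|the filter flags the email) = 297/586 ≈ 50.68%


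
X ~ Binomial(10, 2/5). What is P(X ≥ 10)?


P(X ≥ 10) = Σ P(X=i) for i=10..10
P(X=10) = 1024/9765625
Sum = 1024/9765625

P(X ≥ 10) = 1024/9765625 ≈ 0.01%


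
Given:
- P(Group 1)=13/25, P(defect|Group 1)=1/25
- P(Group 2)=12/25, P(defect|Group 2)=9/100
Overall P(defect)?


P(B) = Σ P(B|Aᵢ)×P(Aᵢ)
  1/25×13/25 = 13/625
  9/100×12/25 = 27/625
Sum = 8/125

P(defect) = 8/125 ≈ 6.40%


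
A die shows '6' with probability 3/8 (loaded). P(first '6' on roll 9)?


Geometric: P(X=9) = (1-p)^(k-1)×p = (5/8)^8×3/8 = 1171875/134217728

P(X=9) = 1171875/134217728 ≈ 0.87%


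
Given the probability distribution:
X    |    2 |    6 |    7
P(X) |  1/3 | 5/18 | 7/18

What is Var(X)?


E[X] = 91/18
E[X²] = 547/18
Var(X) = E[X²] - (E[X])² = 547/18 - 8281/324 = 1565/324

Var(X) = 1565/324 ≈ 4.8302


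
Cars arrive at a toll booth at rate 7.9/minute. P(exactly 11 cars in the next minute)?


Poisson(λ=7.9): P(X=11) = e^(-λ)×λ^k/k!
= e^(-7.9) × 7.9^11 / 11!
≈ 0.0003707435405 × 7479938105.28 / 39916800 ≈ 0.069473

P(X=11) ≈ 0.069473 ≈ 6.95%


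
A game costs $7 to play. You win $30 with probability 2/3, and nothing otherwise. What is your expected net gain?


E[gain] = (30-7)×2/3 + (-7)×1/3
= 46/3 - 7/3 = 13

Expected net gain = $13 ≈ $13.00


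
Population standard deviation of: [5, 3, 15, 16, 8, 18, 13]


Mean = 78/7
  (5-78/7)²=1849/49
  (3-78/7)²=3249/49
  (15-78/7)²=729/49
  (16-78/7)²=1156/49
  (8-78/7)²=484/49
  (18-78/7)²=2304/49
  (13-78/7)²=169/49
Σ(x-μ)² = 1420/7
σ² = (1420/7)/7 = 1420/49

σ = √(1420/49) ≈ 5.3833


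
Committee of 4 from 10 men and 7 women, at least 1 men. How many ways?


Count by #men:
  1M,3W: C(10,1)×C(7,3)=350
  2M,2W: C(10,2)×C(7,2)=945
  3M,1W: C(10,3)×C(7,1)=840
  4M,0W: C(10,4)×C(7,0)=210
Total = 2345

2345


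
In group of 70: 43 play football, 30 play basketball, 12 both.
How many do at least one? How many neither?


|A∪B| = 43+30-12 = 61
Neither = 70-61 = 9

At least one: 61; Neither: 9


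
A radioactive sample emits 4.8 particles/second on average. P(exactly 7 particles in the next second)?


Poisson(λ=4.8): P(X=7) = e^(-λ)×λ^k/k!
= e^(-4.8) × 4.8^7 / 7!
≈ 0.008229747049 × 58706.8342272 / 5040 ≈ 0.095862

P(X=7) ≈ 0.095862 ≈ 9.59%


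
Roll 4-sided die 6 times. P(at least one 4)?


P(no 4)^6 = (3/4)^6 = 729/4096
P(≥1) = 1 - 729/4096 = 3367/4096

P = 3367/4096 ≈ 82.20%


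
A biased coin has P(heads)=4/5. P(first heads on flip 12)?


Geometric: P(X=12) = (1-p)^(k-1)×p = (1/5)^11×4/5 = 4/244140625

P(X=12) = 4/244140625 ≈ 0.00%


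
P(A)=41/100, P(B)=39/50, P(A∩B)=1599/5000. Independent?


P(A)×P(B) = 1599/5000
P(A∩B) = 1599/5000
Equal ✓ → Independent

Yes, independent


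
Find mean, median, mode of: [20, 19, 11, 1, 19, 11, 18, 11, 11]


Sorted: [1, 11, 11, 11, 11, 18, 19, 19, 20]
Mean = 121/9
Median = 11
Freq: {20: 1, 19: 2, 11: 4, 1: 1, 18: 1}
Mode: [11]

Mean=121/9, Median=11, Mode=11


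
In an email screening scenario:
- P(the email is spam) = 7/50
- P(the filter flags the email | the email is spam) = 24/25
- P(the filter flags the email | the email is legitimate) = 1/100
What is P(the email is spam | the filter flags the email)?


Using Bayes' theorem:
P(A|B) = P(B|A)·P(A) / P(B)

P(the filter flags the email) = 24/25 × 7/50 + 1/100 × 43/50
= 84/625 + 43/5000 = 143/1000

P(the email is spam|the filter flags the email) = (84/625) / (143/1000) = 672/715

P(the email is spam|the filter flags the email) = 672/715 ≈ 93.99%


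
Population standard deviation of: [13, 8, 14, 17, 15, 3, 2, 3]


Mean = 75/8
  (13-75/8)²=841/64
  (8-75/8)²=121/64
  (14-75/8)²=1369/64
  (17-75/8)²=3721/64
  (15-75/8)²=2025/64
  (3-75/8)²=2601/64
  (2-75/8)²=3481/64
  (3-75/8)²=2601/64
Σ(x-μ)² = 2095/8
σ² = (2095/8)/8 = 2095/64

σ = √(2095/64) ≈ 5.7214


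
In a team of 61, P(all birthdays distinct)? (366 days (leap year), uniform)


P(all different) = Π(366-i)/366 for i=0..60
= (366/366)×(365/366)×...×(306/366)
= 0.004988

P ≈ 0.0050 ≈ 0.50%


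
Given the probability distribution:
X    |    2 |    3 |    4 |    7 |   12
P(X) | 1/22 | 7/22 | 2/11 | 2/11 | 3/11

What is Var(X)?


E[X] = 139/22
E[X²] = 1191/22
Var(X) = E[X²] - (E[X])² = 1191/22 - 19321/484 = 6881/484

Var(X) = 6881/484 ≈ 14.2169


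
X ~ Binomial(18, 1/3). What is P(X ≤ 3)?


P(X ≤ 3) = Σ P(X=i) for i=0..3
P(X=0) = 262144/387420489
P(X=1) = 262144/43046721
P(X=2) = 1114112/43046721
P(X=3) = 8912896/129140163
Sum = 39387136/387420489

P(X ≤ 3) = 39387136/387420489 ≈ 10.17%


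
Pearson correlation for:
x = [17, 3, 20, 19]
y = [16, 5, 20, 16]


n=4, Σx=59, Σy=57, Σxy=991, Σx²=1059, Σy²=937
r = (4×991 - 59×57)/√((4×1059 - 59²)(4×937 - 57²))
= 601/√(755×499) = 601/√376745 ≈ 601/613.7956 ≈ 0.9792

r ≈ 0.9792


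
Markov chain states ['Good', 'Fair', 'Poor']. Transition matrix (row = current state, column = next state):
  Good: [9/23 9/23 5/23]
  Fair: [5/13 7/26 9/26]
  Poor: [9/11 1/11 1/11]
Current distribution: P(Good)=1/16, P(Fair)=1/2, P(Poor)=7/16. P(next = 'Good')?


P(next=Good) = Σᵢ P(now=i)×P(i→Good)
= 1/16×9/23 + 1/2×5/13 + 7/16×9/11
= 9/368 + 5/26 + 63/176 = 7561/13156

P = 7561/13156 ≈ 0.5747


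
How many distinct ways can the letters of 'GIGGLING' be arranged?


Letters: 8, freq: {'G': 4, 'I': 2, 'L': 1, 'N': 1}
8!/(4!×2!×1!×1!) = 40320/48 = 840

840


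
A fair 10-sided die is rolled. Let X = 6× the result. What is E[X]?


E[die] = (1+10)/2 = 11/2
E[X] = 6 × 11/2 = 33

E[X] = 33


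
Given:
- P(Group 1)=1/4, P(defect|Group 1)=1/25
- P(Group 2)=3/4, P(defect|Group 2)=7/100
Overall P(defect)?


P(B) = Σ P(B|Aᵢ)×P(Aᵢ)
  1/25×1/4 = 1/100
  7/100×3/4 = 21/400
Sum = 1/16

P(defect) = 1/16 ≈ 6.25%


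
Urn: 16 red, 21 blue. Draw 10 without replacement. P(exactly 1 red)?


Hypergeometric: C(16,1)×C(21,9)/C(37,10)
= 16×293930/348330136 = 4940/365893

P(X=1) = 4940/365893 ≈ 1.35%


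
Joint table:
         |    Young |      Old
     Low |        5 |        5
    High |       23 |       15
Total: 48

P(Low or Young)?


P(Low∨Young) = P(Low) + P(Young) - P(Low∧Young)
= (10 + 28 - 5)/48 = 33/48 = 11/16

P = 11/16 ≈ 68.75%


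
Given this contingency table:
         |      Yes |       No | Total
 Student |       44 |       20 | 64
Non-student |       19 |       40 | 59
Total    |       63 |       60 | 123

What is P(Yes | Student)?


P(Yes | Student) = 44/(44+20) = 44/64 = 11/16

P(Yes|Student) = 11/16 ≈ 68.75%


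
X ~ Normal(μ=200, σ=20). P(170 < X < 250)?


z₁=(170-200)/20=-1.5, z₂=(250-200)/20=2.5
P = Φ(2.5) - Φ(-1.5) = 0.993790 - 0.066807 = 0.926983 ≈ 0.9270

P(170 < X < 250) ≈ 0.9270


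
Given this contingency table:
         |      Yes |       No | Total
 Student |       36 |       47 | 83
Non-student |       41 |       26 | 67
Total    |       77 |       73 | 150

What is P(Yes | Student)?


P(Yes | Student) = 36/(36+47) = 36/83

P(Yes|Student) = 36/83 ≈ 43.37%


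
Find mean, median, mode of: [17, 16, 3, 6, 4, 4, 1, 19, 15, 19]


Sorted: [1, 3, 4, 4, 6, 15, 16, 17, 19, 19]
Mean = 104/10 = 52/5
Median = 21/2
Freq: {17: 1, 16: 1, 3: 1, 6: 1, 4: 2, 1: 1, 19: 2, 15: 1}
Mode: [4, 19]

Mean=52/5, Median=21/2, Mode=[4, 19]


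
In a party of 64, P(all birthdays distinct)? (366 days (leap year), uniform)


P(all different) = Π(366-i)/366 for i=0..63
= (366/366)×(365/366)×...×(303/366)
= 0.002858

P ≈ 0.0029 ≈ 0.29%


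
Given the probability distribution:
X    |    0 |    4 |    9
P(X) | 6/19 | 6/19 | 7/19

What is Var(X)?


E[X] = 87/19
E[X²] = 663/19
Var(X) = E[X²] - (E[X])² = 663/19 - 7569/361 = 5028/361

Var(X) = 5028/361 ≈ 13.9280


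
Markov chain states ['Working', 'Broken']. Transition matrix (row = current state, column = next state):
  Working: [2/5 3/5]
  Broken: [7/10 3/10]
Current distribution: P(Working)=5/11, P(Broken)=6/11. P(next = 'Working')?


P(next=Working) = Σᵢ P(now=i)×P(i→Working)
= 5/11×2/5 + 6/11×7/10
= 2/11 + 21/55 = 31/55

P = 31/55 ≈ 0.5636


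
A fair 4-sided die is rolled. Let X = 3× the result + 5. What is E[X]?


E[die] = (1+4)/2 = 5/2
E[X] = 3×5/2 + 5 = 25/2

E[X] = 25/2


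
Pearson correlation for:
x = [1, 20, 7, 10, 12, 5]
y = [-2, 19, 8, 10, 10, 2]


n=6, Σx=55, Σy=47, Σxy=664, Σx²=719, Σy²=633
r = (6×664 - 55×47)/√((6×719 - 55²)(6×633 - 47²))
= 1399/√(1289×1589) = 1399/√2048221 ≈ 1399/1431.1607 ≈ 0.9775

r ≈ 0.9775


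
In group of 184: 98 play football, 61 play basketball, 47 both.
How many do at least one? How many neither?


|A∪B| = 98+61-47 = 112
Neither = 184-112 = 72

At least one: 112; Neither: 72


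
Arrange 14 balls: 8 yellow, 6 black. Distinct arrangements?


14!/(8!×6!) = 3003

3003


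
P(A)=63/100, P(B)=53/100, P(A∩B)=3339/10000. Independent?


P(A)×P(B) = 3339/10000
P(A∩B) = 3339/10000
Equal ✓ → Independent

Yes, independent


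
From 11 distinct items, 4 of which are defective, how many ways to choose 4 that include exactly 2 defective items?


Choose 2 of the 4 defective items and 2 of the other 7 items:
C(4,2)×C(7,2) = 6×21 = 126

126


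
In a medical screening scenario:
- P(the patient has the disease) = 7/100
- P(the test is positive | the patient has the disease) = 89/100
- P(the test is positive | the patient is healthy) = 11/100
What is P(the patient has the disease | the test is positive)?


Using Bayes' theorem:
P(A|B) = P(B|A)·P(A) / P(B)

P(the test is positive) = 89/100 × 7/100 + 11/100 × 93/100
= 623/10000 + 1023/10000 = 823/5000

P(the patient has the disease|the test is positive) = (623/10000) / (823/5000) = 623/1646

P(the patient has the disease|the test is positive) = 623/1646 ≈ 37.85%


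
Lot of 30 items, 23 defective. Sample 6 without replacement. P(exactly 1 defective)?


Hypergeometric: C(23,1)×C(7,5)/C(30,6)
= 23×21/593775 = 23/28275

P(X=1) = 23/28275 ≈ 0.08%


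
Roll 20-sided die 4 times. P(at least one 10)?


P(no 10)^4 = (19/20)^4 = 130321/160000
P(≥1) = 1 - 130321/160000 = 29679/160000

P = 29679/160000 ≈ 18.55%


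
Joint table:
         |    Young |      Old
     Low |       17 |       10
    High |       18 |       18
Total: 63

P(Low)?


P(Low) = (17+10)/63 = 27/63 = 3/7

P(Low) = 3/7 ≈ 42.86%


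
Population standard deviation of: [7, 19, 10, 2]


Mean = 38/4 = 19/2
  (7-19/2)²=25/4
  (19-19/2)²=361/4
  (10-19/2)²=1/4
  (2-19/2)²=225/4
Σ(x-μ)² = 153
σ² = 153/4

σ = √(153/4) ≈ 6.1847


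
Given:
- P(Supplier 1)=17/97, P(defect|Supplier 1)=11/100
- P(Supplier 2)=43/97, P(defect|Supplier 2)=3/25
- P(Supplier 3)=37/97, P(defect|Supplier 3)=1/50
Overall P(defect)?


P(B) = Σ P(B|Aᵢ)×P(Aᵢ)
  11/100×17/97 = 187/9700
  3/25×43/97 = 129/2425
  1/50×37/97 = 37/4850
Sum = 777/9700

P(defect) = 777/9700 ≈ 8.01%


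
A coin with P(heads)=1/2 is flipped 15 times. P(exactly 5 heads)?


Binomial: P(X=5) = C(15,5)×p^5×(1-p)^10
= 3003 × 1/32 × 1/1024 = 3003/32768

P(X=5) = 3003/32768 ≈ 9.16%


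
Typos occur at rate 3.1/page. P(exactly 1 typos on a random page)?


Poisson(λ=3.1): P(X=1) = e^(-λ)×λ^k/k!
= e^(-3.1) × 3.1^1 / 1!
≈ 0.04504920239 × 3.1 / 1 ≈ 0.139653

P(X=1) ≈ 0.139653 ≈ 13.97%


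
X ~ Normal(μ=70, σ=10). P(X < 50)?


z = (50-70)/10 = -2.0
P(Z < -2.0) = 0.0228

P(X < 50) ≈ 0.0228


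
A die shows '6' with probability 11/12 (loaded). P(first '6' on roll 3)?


Geometric: P(X=3) = (1-p)^(k-1)×p = (1/12)^2×11/12 = 11/1728

P(X=3) = 11/1728 ≈ 0.64%


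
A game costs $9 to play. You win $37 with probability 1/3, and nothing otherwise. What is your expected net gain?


E[gain] = (37-9)×1/3 + (-9)×2/3
= 28/3 - 6 = 10/3

Expected net gain = $10/3 ≈ $3.33


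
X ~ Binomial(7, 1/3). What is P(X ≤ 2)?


P(X ≤ 2) = Σ P(X=i) for i=0..2
P(X=0) = 128/2187
P(X=1) = 448/2187
P(X=2) = 224/729
Sum = 416/729

P(X ≤ 2) = 416/729 ≈ 57.06%


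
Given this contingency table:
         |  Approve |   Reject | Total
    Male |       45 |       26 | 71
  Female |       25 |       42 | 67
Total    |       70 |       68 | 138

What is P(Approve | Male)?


P(Approve | Male) = 45/(45+26) = 45/71

P(Approve|Male) = 45/71 ≈ 63.38%


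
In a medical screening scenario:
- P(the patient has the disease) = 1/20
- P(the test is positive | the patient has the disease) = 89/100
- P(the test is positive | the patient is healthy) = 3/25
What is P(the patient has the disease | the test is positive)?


Using Bayes' theorem:
P(A|B) = P(B|A)·P(A) / P(B)

P(the test is positive) = 89/100 × 1/20 + 3/25 × 19/20
= 89/2000 + 57/500 = 317/2000

P(the patient has the disease|the test is positive) = (89/2000) / (317/2000) = 89/317

P(the patient has the disease|the test is positive) = 89/317 ≈ 28.08%


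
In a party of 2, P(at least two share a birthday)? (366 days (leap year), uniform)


P(all different) = Π(366-i)/366 for i=0..1
= 0.997268
P(match) = 1 - 0.997268 = 0.002732

P ≈ 0.0027 ≈ 0.27%


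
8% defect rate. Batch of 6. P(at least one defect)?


P(all good) = (23/25)^6 = 148035889/244140625
P(≥1 defect) = 96104736/244140625

P = 96104736/244140625 ≈ 39.36%


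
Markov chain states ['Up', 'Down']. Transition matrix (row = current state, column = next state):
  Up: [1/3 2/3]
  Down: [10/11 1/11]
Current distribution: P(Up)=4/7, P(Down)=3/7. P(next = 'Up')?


P(next=Up) = Σᵢ P(now=i)×P(i→Up)
= 4/7×1/3 + 3/7×10/11
= 4/21 + 30/77 = 134/231

P = 134/231 ≈ 0.5801


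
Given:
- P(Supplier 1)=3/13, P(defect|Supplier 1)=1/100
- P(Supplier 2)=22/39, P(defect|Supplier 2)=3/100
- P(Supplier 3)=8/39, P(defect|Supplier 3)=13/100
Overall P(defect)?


P(B) = Σ P(B|Aᵢ)×P(Aᵢ)
  1/100×3/13 = 3/1300
  3/100×22/39 = 11/650
  13/100×8/39 = 2/75
Sum = 179/3900

P(defect) = 179/3900 ≈ 4.59%


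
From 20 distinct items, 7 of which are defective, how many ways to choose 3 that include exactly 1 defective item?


Choose 1 of the 7 defective items and 2 of the other 13 items:
C(7,1)×C(13,2) = 7×78 = 546

546


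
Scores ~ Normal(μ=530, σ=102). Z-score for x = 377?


z = (x - μ)/σ = (377 - 530)/102 = -1.5

z = -1.5


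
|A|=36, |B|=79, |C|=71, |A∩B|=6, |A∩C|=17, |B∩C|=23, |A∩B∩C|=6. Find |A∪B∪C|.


|A∪B∪C| = 36+79+71-6-17-23+6 = 146

|A∪B∪C| = 146


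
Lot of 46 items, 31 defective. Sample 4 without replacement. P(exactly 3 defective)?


Hypergeometric: C(31,3)×C(15,1)/C(46,4)
= 4495×15/163185 = 4495/10879

P(X=3) = 4495/10879 ≈ 41.32%


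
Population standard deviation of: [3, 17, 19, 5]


Mean = 44/4 = 11
  (3-11)²=64
  (17-11)²=36
  (19-11)²=64
  (5-11)²=36
Σ(x-μ)² = 200
σ² = 200/4 = 50

σ = √(50) ≈ 7.0711


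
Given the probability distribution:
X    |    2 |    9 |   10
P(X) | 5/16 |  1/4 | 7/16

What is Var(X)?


E[X] = 29/4
E[X²] = 261/4
Var(X) = E[X²] - (E[X])² = 261/4 - 841/16 = 203/16

Var(X) = 203/16 ≈ 12.6875


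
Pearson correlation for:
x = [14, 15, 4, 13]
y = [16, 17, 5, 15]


n=4, Σx=46, Σy=53, Σxy=694, Σx²=606, Σy²=795
r = (4×694 - 46×53)/√((4×606 - 46²)(4×795 - 53²))
= 338/√(308×371) = 338/√114268 ≈ 338/338.0355 ≈ 0.9999

r ≈ 0.9999


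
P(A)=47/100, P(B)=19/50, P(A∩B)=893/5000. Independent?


P(A)×P(B) = 893/5000
P(A∩B) = 893/5000
Equal ✓ → Independent

Yes, independent


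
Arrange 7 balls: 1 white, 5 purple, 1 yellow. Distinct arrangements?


7!/(1!×5!×1!) = 42

42


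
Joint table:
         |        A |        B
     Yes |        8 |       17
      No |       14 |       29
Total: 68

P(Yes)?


P(Yes) = (8+17)/68 = 25/68

P(Yes) = 25/68 ≈ 36.76%


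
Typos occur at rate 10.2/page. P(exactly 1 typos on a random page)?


Poisson(λ=10.2): P(X=1) = e^(-λ)×λ^k/k!
= e^(-10.2) × 10.2^1 / 1!
≈ 3.717031868e-05 × 10.2 / 1 ≈ 0.000379

P(X=1) ≈ 0.000379 ≈ 0.04%


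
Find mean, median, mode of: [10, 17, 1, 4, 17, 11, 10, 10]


Sorted: [1, 4, 10, 10, 10, 11, 17, 17]
Mean = 80/8 = 10
Median = 10
Freq: {10: 3, 17: 2, 1: 1, 4: 1, 11: 1}
Mode: [10]

Mean=10, Median=10, Mode=10


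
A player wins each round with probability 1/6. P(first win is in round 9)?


Geometric: P(X=9) = (1-p)^(k-1)×p = (5/6)^8×1/6 = 390625/10077696

P(X=9) = 390625/10077696 ≈ 3.88%


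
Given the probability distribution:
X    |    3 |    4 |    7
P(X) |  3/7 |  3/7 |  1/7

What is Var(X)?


E[X] = 4
E[X²] = 124/7
Var(X) = E[X²] - (E[X])² = 124/7 - 16 = 12/7

Var(X) = 12/7 ≈ 1.7143


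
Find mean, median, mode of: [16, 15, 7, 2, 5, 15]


Sorted: [2, 5, 7, 15, 15, 16]
Mean = 60/6 = 10
Median = 11
Freq: {16: 1, 15: 2, 7: 1, 2: 1, 5: 1}
Mode: [15]

Mean=10, Median=11, Mode=15


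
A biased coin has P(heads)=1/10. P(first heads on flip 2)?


Geometric: P(X=2) = (1-p)^(k-1)×p = (9/10)^1×1/10 = 9/100

P(X=2) = 9/100 ≈ 9.00%


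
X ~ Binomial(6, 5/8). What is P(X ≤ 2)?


P(X ≤ 2) = Σ P(X=i) for i=0..2
P(X=0) = 729/262144
P(X=1) = 3645/131072
P(X=2) = 30375/262144
Sum = 19197/131072

P(X ≤ 2) = 19197/131072 ≈ 14.65%


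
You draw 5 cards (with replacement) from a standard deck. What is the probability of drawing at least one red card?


P(not a red card) = 26/52 = 1/2
P(none in 5 draws) = (1/2)^5 = 1/32
P(≥1 red card) = 1 - 1/32 = 31/32

P = 31/32 ≈ 96.88%


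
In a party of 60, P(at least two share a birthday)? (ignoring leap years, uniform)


P(all different) = Π(365-i)/365 for i=0..59
= 0.005877
P(match) = 1 - 0.005877 = 0.994123

P ≈ 0.9941 ≈ 99.41%


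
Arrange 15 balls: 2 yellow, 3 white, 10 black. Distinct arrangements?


15!/(2!×3!×10!) = 30030

30030


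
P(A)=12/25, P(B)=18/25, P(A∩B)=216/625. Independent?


P(A)×P(B) = 216/625
P(A∩B) = 216/625
Equal ✓ → Independent

Yes, independent


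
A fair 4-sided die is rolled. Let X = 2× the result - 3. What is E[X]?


E[die] = (1+4)/2 = 5/2
E[X] = 2×5/2 - 3 = 2

E[X] = 2


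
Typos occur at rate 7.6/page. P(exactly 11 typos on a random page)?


Poisson(λ=7.6): P(X=11) = e^(-λ)×λ^k/k!
= e^(-7.6) × 7.6^11 / 11!
≈ 0.0005004514334 × 4885955588.58 / 39916800 ≈ 0.061257

P(X=11) ≈ 0.061257 ≈ 6.13%


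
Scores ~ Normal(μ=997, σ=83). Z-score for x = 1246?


z = (x - μ)/σ = (1246 - 997)/83 = 3.0

z = 3.0


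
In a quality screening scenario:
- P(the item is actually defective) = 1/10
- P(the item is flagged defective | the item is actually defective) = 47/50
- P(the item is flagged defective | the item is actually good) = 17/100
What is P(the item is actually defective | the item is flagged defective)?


Using Bayes' theorem:
P(A|B) = P(B|A)·P(A) / P(B)

P(the item is flagged defective) = 47/50 × 1/10 + 17/100 × 9/10
= 47/500 + 153/1000 = 247/1000

P(the item is actually defective|the item is flagged defective) = (47/500) / (247/1000) = 94/247

P(the item is actually defective|the item is flagged defective) = 94/247 ≈ 38.06%


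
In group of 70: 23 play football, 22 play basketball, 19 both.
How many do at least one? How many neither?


|A∪B| = 23+22-19 = 26
Neither = 70-26 = 44

At least one: 26; Neither: 44


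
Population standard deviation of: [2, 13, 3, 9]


Mean = 27/4
  (2-27/4)²=361/16
  (13-27/4)²=625/16
  (3-27/4)²=225/16
  (9-27/4)²=81/16
Σ(x-μ)² = 323/4
σ² = (323/4)/4 = 323/16

σ = √(323/16) ≈ 4.4931


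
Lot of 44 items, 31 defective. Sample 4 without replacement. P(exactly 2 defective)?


Hypergeometric: C(31,2)×C(13,2)/C(44,4)
= 465×78/135751 = 36270/135751

P(X=2) = 36270/135751 ≈ 26.72%


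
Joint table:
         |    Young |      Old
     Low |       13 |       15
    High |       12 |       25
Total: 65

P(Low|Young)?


P(Low|Young) = 13/(13+12) = 13/25

P = 13/25 ≈ 52.00%


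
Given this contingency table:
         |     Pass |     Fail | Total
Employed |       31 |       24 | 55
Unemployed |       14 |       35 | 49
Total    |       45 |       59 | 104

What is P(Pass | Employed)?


P(Pass | Employed) = 31/(31+24) = 31/55

P(Pass|Employed) = 31/55 ≈ 56.36%
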